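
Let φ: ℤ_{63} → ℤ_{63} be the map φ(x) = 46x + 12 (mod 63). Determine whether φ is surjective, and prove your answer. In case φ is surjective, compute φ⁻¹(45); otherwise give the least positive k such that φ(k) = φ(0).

24

Since gcd(46, 63) = 1, 46 is invertible modulo 63. Euclid's algorithm: 63 = 1·46 + 17, 46 = 2·17 + 12, 17 = 1·12 + 5, 12 = 2·5 + 2, 5 = 2·2 + 1; back-substituting gives 1 = 37·46 − 27·63, so 46⁻¹ ≡ 37 (mod 63).
Then y ↦ 37(y − 12) is a two-sided inverse to φ, so every y ∈ ℤ_{63} has a preimage.
Thus φ is surjective.
Since φ is surjective, we find φ⁻¹(45): we need 46x ≡ 45 − 12 ≡ 33 (mod 63). Using 46⁻¹ = 37: x ≡ 37·33 = 1221 = 19·63 + 24, so x = 24.
Check: φ(24) = 46·24 + 12 = 1116 = 17·63 + 45 ≡ 45 (mod 63).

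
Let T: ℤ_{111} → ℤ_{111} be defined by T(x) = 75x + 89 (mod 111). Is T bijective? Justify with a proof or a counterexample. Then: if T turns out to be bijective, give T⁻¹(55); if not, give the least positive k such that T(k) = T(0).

We have gcd(75, 111) = 3 > 1. Taking a = 0 and b = 37: T(0) = 89 and T(37) = 75·37 + 89 = 2864 ≡ 89 (mod 111).
So T(0) = T(37) while 0 ≠ 37, thus T is not injective, hence not bijective.
Since T is not bijective, we find the least positive k with T(k) = T(0): this means 75k ≡ 0 (mod 111), i.e. 111 ∣ 75k. Since gcd(75, 111) = 3, dividing through by 3 this holds exactly when 37 ∣ 25k, and as gcd(25, 37) = 1, exactly when 37 ∣ k.
The smallest positive such k is 37.

37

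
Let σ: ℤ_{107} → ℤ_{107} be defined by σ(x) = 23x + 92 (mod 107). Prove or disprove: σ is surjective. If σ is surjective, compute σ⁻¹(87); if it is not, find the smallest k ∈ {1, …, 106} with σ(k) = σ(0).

Since gcd(23, 107) = 1, 23 is invertible modulo 107. Euclid's algorithm: 107 = 4·23 + 15, 23 = 1·15 + 8, 15 = 1·8 + 7, 8 = 1·7 + 1; back-substituting gives 1 = 14·23 − 3·107, so 23⁻¹ ≡ 14 (mod 107).
Then y ↦ 14(y − 92) is a two-sided inverse to σ, so every y ∈ ℤ_{107} has a preimage.
Thus σ is surjective.
Since σ is surjective, we find σ⁻¹(87): we need 23x ≡ 87 − 92 ≡ 102 (mod 107). Using 23⁻¹ = 14: x ≡ 14·102 = 1428 = 13·107 + 37, so x = 37.
Check: σ(37) = 23·37 + 92 = 943 = 8·107 + 87 ≡ 87 (mod 107).

37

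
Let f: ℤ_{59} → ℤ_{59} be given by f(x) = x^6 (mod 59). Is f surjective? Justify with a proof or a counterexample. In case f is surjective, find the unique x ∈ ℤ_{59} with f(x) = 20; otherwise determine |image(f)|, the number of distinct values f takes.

f(29): Repeated squaring mod 59: 29^1 ≡ 29, 29^2 ≡ 29² = 841 ≡ 15, 29^4 ≡ 15² = 225 ≡ 48. Since 6 = 4 + 2, 29^6 ≡ 48·15: 48·15 = 720 ≡ 12. So 29^6 ≡ 12 (mod 59).
f(30): Repeated squaring mod 59: 30^1 ≡ 30, 30^2 ≡ 30² = 900 ≡ 15, 30^4 ≡ 15² = 225 ≡ 48. Since 6 = 4 + 2, 30^6 ≡ 48·15: 48·15 = 720 ≡ 12. So 30^6 ≡ 12 (mod 59).
So f(29) = f(30) = 12 while 29 ≠ 30, hence f is not injective.
A non-injective map from the 59-element set ℤ_{59} to itself takes at most 58 distinct values, so it cannot be surjective. Therefore f is not surjective.
Since f is not surjective, we determine |image(f)|. Computing x^6 mod 59 for each x (by repeated squaring, reducing mod 59 at every step), the values f(0), f(1), …, f(58) are: 0, 1, 5, 21, 25, 49, 46, 3, 7, 28, 9, 27, 53, 19, 15, 26, 35, 20, 22, 48, 45, 4, 17, 51, 29, 41, 36, 57, 16, 12, 12, 16, 57, 36, 41, 29, 51, 17, 4, 45, 48, 22, 20, 35, 26, 15, 19, 53, 27, 9, 28, 7, 3, 46, 49, 25, 21, 5, 1.
The distinct values are {0, 1, 3, 4, 5, 7, 9, 12, 15, 16, 17, 19, 20, 21, 22, 25, 26, 27, 28, 29, 35, 36, 41, 45, 46, 48, 49, 51, 53, 57}; there are 30 of them.

30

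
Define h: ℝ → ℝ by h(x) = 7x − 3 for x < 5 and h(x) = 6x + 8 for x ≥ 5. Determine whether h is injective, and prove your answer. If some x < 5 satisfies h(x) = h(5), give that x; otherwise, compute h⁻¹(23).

Both pieces are strictly increasing (slopes 7 and 6), so each is injective on its own interval.
The left piece maps (−∞, 5) onto (−∞, 32); the right piece maps [5, ∞) onto [38, ∞).
These images are disjoint, so no value is attained by both pieces. Thus h is injective.
Because the two images are disjoint, no x < 5 has h(x) = h(5), so we compute h⁻¹(23): 23 lies in (−∞, 32), so solve 7x − 3 = 23: x = (23 + 3)/7 = 26/7.

26/7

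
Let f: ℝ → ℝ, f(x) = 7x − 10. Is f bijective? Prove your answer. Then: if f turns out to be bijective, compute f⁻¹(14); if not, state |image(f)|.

Suppose f(x_1) = f(x_2). Then 7x_1 − 10 = 7x_2 − 10, hence 7x_1 = 7x_2, thus x_1 = x_2.
For any y ∈ ℝ, x = (y + 10)/7 satisfies f(x) = y.
So f is bijective.
Since f is bijective, we compute f⁻¹(14) = (14 + 10)/7 = 24/7.

24/7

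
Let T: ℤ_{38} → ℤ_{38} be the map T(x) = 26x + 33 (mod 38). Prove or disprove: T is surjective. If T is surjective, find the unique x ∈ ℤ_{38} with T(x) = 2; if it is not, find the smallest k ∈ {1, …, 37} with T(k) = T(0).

19

Since gcd(26, 38) = 2, we have 26x ≡ 0 (mod 2) for all x, so T(x) ≡ 1 (mod 2).
But 0 ≢ 1 (mod 2), so 0 ∈ ℤ_{38} has no preimage. Hence T is not surjective.
Since T is not surjective, we find the least positive k with T(k) = T(0): this means 26k ≡ 0 (mod 38), i.e. 38 ∣ 26k. Since gcd(26, 38) = 2, dividing through by 2 this holds exactly when 19 ∣ 13k, and as gcd(13, 19) = 1, exactly when 19 ∣ k.
The smallest positive such k is 19.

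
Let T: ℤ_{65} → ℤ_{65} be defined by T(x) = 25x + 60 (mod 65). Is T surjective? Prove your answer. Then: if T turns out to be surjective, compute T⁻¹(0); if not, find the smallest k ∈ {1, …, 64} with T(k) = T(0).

13

By definition, T is surjective if every y in the codomain equals T(x) for some x in the domain.
Since gcd(25, 65) = 5, we have 25x ≡ 0 (mod 5) for all x, so T(x) ≡ 0 (mod 5).
But 1 ≢ 0 (mod 5), so 1 ∈ ℤ_{65} has no preimage. So T is not surjective.
Since T is not surjective, we find the least positive k with T(k) = T(0): this means 25k ≡ 0 (mod 65), i.e. 65 ∣ 25k. Since gcd(25, 65) = 5, dividing through by 5 this holds exactly when 13 ∣ 5k, and as gcd(5, 13) = 1, exactly when 13 ∣ k.
The smallest positive such k is 13.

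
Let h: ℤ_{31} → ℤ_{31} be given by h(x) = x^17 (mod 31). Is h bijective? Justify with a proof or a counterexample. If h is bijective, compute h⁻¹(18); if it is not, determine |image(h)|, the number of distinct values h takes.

Since 31 is prime, the nonzero elements of ℤ_{31} form a cyclic group of order 30.
As gcd(17, 30) = 1, raising to the 17th power is a bijection on this group: if x_1^17 ≡ x_2^17 then (x_1x_2^{−1})^17 = 1, and the only element of order dividing gcd(17, 30) = 1 is 1, so x_1 = x_2.
With h(0) = 0 this makes h injective on all of ℤ_{31}, hence bijective (finite equal-size domain and codomain). In particular h is bijective.
Since h is bijective, we find the preimage of 18. The inverse of x ↦ x^17 on (ℤ_{31})^× is x ↦ x^23, because 17·23 = 391 = 13·30 + 1 ≡ 1 (mod 30) and x^{30} = 1 for x ≠ 0 (Fermat). So h⁻¹(18) = 18^23 mod 31.
Repeated squaring mod 31: 18^1 ≡ 18, 18^2 ≡ 18² = 324 ≡ 14, 18^4 ≡ 14² = 196 ≡ 10, 18^8 ≡ 10² = 100 ≡ 7, 18^16 ≡ 7² = 49 ≡ 18. Since 23 = 16 + 4 + 2 + 1, 18^23 ≡ 18·10·14·18: 18·10 = 180 ≡ 25, then 25·14 = 350 ≡ 9, then 9·18 = 162 ≡ 7. So 18^23 ≡ 7 (mod 31).
Hence h⁻¹(18) = 7.

7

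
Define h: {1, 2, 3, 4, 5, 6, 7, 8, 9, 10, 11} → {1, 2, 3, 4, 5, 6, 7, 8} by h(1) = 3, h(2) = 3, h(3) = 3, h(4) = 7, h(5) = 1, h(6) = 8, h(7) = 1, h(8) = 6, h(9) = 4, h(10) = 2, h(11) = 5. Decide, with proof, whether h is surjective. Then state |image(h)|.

Every element of the codomain has a preimage: 1 = h(5), 2 = h(10), 3 = h(1), 4 = h(9), 5 = h(11), 6 = h(8), 7 = h(4), 8 = h(6).
Therefore h is surjective.
The image of h is {1, 2, 3, 4, 5, 6, 7, 8}, which has 8 elements.

8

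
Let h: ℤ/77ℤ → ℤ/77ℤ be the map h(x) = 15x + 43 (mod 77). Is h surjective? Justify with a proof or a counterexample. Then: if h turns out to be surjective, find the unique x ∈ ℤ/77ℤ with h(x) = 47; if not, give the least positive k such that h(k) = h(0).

67

Since gcd(15, 77) = 1, 15 is invertible modulo 77. Euclid's algorithm: 77 = 5·15 + 2, 15 = 7·2 + 1; back-substituting gives 1 = 36·15 − 7·77, so 15⁻¹ ≡ 36 (mod 77).
For any y ∈ ℤ/77ℤ, x = 36(y − 43) mod 77 satisfies h(x) = 15·36(y − 43) + 43 ≡ y (since 15·36 ≡ 1 mod 77). So every y has a preimage.
Hence h is surjective.
Since h is surjective, we compute h⁻¹(47): solve 15x + 43 ≡ 47 (mod 77), i.e. 15x ≡ 4 (mod 77).
Multiplying by 15⁻¹ = 36 gives x ≡ 36·4 = 144 = 1·77 + 67 ≡ 67 (mod 77).
Check: h(67) = 15·67 + 43 = 1048 = 13·77 + 47 ≡ 47 (mod 77).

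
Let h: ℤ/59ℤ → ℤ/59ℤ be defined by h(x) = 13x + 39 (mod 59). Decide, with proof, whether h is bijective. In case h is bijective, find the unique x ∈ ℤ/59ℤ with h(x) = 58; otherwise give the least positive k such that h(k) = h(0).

6

Recall that h is injective if h(s) = h(t) implies s = t.
If h(s) = h(t), then 13s ≡ 13t (mod 59). Because gcd(13, 59) = 1, we may cancel 13 to get s ≡ t (mod 59).
We now compute 13⁻¹ mod 59 explicitly. Euclid's algorithm: 59 = 4·13 + 7, 13 = 1·7 + 6, 7 = 1·6 + 1; back-substituting gives 1 = 50·13 − 11·59, so 13⁻¹ ≡ 50 (mod 59).
Then y ↦ 50(y − 39) is a two-sided inverse to h, so every y ∈ ℤ/59ℤ has a preimage.
Therefore h is bijective.
Since h is bijective, we compute h⁻¹(58): solve 13x + 39 ≡ 58 (mod 59), i.e. 13x ≡ 19 (mod 59).
Multiplying by 13⁻¹ = 50 gives x ≡ 50·19 = 950 = 16·59 + 6 ≡ 6 (mod 59).
Check: h(6) = 13·6 + 39 = 117 = 1·59 + 58 ≡ 58 (mod 59).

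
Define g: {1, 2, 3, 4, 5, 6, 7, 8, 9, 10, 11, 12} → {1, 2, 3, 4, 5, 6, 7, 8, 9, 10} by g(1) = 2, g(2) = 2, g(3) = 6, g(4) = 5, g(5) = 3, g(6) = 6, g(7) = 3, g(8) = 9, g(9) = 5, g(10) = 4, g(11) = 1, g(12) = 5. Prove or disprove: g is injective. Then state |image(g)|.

g(1) = 2 = g(2) with 1 ≠ 2, so g is not injective.
The image of g is {1, 2, 3, 4, 5, 6, 9}, which has 7 elements.

7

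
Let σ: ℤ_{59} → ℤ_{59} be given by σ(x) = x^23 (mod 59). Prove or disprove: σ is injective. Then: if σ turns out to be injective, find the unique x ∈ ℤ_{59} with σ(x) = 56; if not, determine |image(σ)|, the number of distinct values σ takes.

Since 59 is prime, the nonzero elements of ℤ_{59} form a cyclic group of order 58.
As gcd(23, 58) = 1, raising to the 23rd power is a bijection on this group: if a^23 ≡ b^23 then (ab^{−1})^23 = 1, and the only element of order dividing gcd(23, 58) = 1 is 1, so a = b.
With σ(0) = 0 this makes σ injective on all of ℤ_{59}, hence bijective (finite equal-size domain and codomain). In particular σ is injective.
Since σ is injective, we find the preimage of 56. The inverse of x ↦ x^23 on (ℤ_{59})^× is x ↦ x^53, because 23·53 = 1219 = 21·58 + 1 ≡ 1 (mod 58) and x^{58} = 1 for x ≠ 0 (Fermat). So σ⁻¹(56) = 56^53 mod 59.
Repeated squaring mod 59: 56^1 ≡ 56, 56^2 ≡ 56² = 3136 ≡ 9, 56^4 ≡ 9² = 81 ≡ 22, 56^8 ≡ 22² = 484 ≡ 12, 56^16 ≡ 12² = 144 ≡ 26, 56^32 ≡ 26² = 676 ≡ 27. Since 53 = 32 + 16 + 4 + 1, 56^53 ≡ 27·26·22·56: 27·26 = 702 ≡ 53, then 53·22 = 1166 ≡ 45, then 45·56 = 2520 ≡ 42. So 56^53 ≡ 42 (mod 59).
Hence σ⁻¹(56) = 42.

42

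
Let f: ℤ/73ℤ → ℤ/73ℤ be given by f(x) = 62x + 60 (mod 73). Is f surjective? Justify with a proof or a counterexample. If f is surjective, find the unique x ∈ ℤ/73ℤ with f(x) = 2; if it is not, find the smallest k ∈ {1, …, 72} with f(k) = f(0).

Recall: f is surjective if every y in the codomain equals f(x) for some x in the domain.
Since gcd(62, 73) = 1, 62 is invertible modulo 73. Euclid's algorithm: 73 = 1·62 + 11, 62 = 5·11 + 7, 11 = 1·7 + 4, 7 = 1·4 + 3, 4 = 1·3 + 1; back-substituting gives 1 = 53·62 − 45·73, so 62⁻¹ ≡ 53 (mod 73).
Then y ↦ 53(y − 60) is a two-sided inverse to f, so every y ∈ ℤ/73ℤ has a preimage.
Hence f is surjective.
Since f is surjective, we compute f⁻¹(2): solve 62x + 60 ≡ 2 (mod 73), i.e. 62x ≡ 15 (mod 73).
Multiplying by 62⁻¹ = 53 gives x ≡ 53·15 = 795 = 10·73 + 65 ≡ 65 (mod 73).
Check: f(65) = 62·65 + 60 = 4090 = 56·73 + 2 ≡ 2 (mod 73).

65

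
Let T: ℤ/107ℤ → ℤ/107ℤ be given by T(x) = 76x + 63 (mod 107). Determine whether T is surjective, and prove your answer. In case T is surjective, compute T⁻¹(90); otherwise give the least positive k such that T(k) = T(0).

44

Since gcd(76, 107) = 1, 76 is invertible modulo 107. Euclid's algorithm: 107 = 1·76 + 31, 76 = 2·31 + 14, 31 = 2·14 + 3, 14 = 4·3 + 2, 3 = 1·2 + 1; back-substituting gives 1 = 69·76 − 49·107, so 76⁻¹ ≡ 69 (mod 107).
Then y ↦ 69(y − 63) is a two-sided inverse to T, so every y ∈ ℤ/107ℤ has a preimage.
Therefore T is surjective.
Since T is surjective, we compute T⁻¹(90): solve 76x + 63 ≡ 90 (mod 107), i.e. 76x ≡ 27 (mod 107).
Multiplying by 76⁻¹ = 69 gives x ≡ 69·27 = 1863 = 17·107 + 44 ≡ 44 (mod 107).
Check: T(44) = 76·44 + 63 = 3407 = 31·107 + 90 ≡ 90 (mod 107).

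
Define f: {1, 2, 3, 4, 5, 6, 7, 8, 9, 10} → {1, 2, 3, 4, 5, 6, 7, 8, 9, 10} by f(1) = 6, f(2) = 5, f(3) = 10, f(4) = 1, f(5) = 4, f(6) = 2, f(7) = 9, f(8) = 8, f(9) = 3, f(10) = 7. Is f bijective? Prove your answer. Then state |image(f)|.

10

The values 6, 5, 10, 1, 4, 2, 9, 8, 3, 7 are a permutation of {1, 2, 3, 4, 5, 6, 7, 8, 9, 10}: each element appears exactly once.
So f is injective and surjective, hence bijective.
The image of f is {1, 2, 3, 4, 5, 6, 7, 8, 9, 10}, which has 10 elements.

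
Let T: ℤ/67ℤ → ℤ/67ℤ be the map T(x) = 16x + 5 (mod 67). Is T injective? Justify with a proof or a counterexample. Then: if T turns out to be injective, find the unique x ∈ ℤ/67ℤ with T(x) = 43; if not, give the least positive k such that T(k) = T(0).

Suppose T(u) = T(v) in ℤ/67ℤ. Then 16u + 5 ≡ 16v + 5 (mod 67), hence 16(u − v) ≡ 0 (mod 67).
Since gcd(16, 67) = 1, 16 is invertible modulo 67, therefore u − v ≡ 0 (mod 67), i.e. u = v.
Thus T is injective.
We now compute 16⁻¹ mod 67 explicitly. Euclid's algorithm: 67 = 4·16 + 3, 16 = 5·3 + 1; back-substituting gives 1 = 21·16 − 5·67, so 16⁻¹ ≡ 21 (mod 67).
Since T is injective, we compute T⁻¹(43): solve 16x + 5 ≡ 43 (mod 67), i.e. 16x ≡ 38 (mod 67).
Multiplying by 16⁻¹ = 21 gives x ≡ 21·38 = 798 = 11·67 + 61 ≡ 61 (mod 67).
Check: T(61) = 16·61 + 5 = 981 = 14·67 + 43 ≡ 43 (mod 67).

61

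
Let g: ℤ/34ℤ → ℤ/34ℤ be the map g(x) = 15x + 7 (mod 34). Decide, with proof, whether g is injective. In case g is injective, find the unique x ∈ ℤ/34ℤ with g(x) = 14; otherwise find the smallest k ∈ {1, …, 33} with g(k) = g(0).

Suppose g(s) = g(t) in ℤ/34ℤ. Then 15s + 7 ≡ 15t + 7 (mod 34), thus 15(s − t) ≡ 0 (mod 34).
Since gcd(15, 34) = 1, 15 is invertible modulo 34, thus s − t ≡ 0 (mod 34), i.e. s = t.
Thus g is injective.
We now compute 15⁻¹ mod 34 explicitly. Euclid's algorithm: 34 = 2·15 + 4, 15 = 3·4 + 3, 4 = 1·3 + 1; back-substituting gives 1 = 25·15 − 11·34, so 15⁻¹ ≡ 25 (mod 34).
Since g is injective, we find g⁻¹(14): we need 15x ≡ 14 − 7 ≡ 7 (mod 34). Using 15⁻¹ = 25: x ≡ 25·7 = 175 = 5·34 + 5, so x = 5.
Check: g(5) = 15·5 + 7 = 82 = 2·34 + 14 ≡ 14 (mod 34).

5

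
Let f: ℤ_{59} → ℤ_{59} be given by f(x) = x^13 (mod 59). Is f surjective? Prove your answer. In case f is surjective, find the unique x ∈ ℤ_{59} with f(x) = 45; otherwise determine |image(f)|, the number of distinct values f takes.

22

Since 59 is prime, the nonzero elements of ℤ_{59} form a cyclic group of order 58.
As gcd(13, 58) = 1, raising to the 13th power is a bijection on this group: if x_1^13 ≡ x_2^13 then (x_1x_2^{−1})^13 = 1, and the only element of order dividing gcd(13, 58) = 1 is 1, so x_1 = x_2.
With f(0) = 0 this makes f injective on all of ℤ_{59}, hence bijective (finite equal-size domain and codomain). In particular f is surjective.
Since f is surjective, we find the preimage of 45. The inverse of x ↦ x^13 on (ℤ_{59})^× is x ↦ x^9, because 13·9 = 117 = 2·58 + 1 ≡ 1 (mod 58) and x^{58} = 1 for x ≠ 0 (Fermat). So f⁻¹(45) = 45^9 mod 59.
Repeated squaring mod 59: 45^1 ≡ 45, 45^2 ≡ 45² = 2025 ≡ 19, 45^4 ≡ 19² = 361 ≡ 7, 45^8 ≡ 7² = 49. Since 9 = 8 + 1, 45^9 ≡ 49·45: 49·45 = 2205 ≡ 22. So 45^9 ≡ 22 (mod 59).
Hence f⁻¹(45) = 22.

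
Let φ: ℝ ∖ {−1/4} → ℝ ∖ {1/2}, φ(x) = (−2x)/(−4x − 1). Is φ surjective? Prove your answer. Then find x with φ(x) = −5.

For any y ≠ 1/2, solving y(−4x − 1) = −2x for x gives a well-defined x ≠ −1/4. So φ is surjective.
Solving φ(x) = −5: cross-multiplying gives −2x = −5(−4x − 1), which rearranges to −22x = 5, so x = −5/22.

-5/22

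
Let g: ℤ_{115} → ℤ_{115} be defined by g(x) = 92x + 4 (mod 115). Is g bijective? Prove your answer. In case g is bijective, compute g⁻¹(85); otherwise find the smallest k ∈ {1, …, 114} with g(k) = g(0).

5

Recall: injectivity means: for all u, v in the domain, g(u) = g(v) implies u = v.
We have gcd(92, 115) = 23 > 1. Taking u = 0 and v = 5: g(0) = 4 and g(5) = 92·5 + 4 = 464 ≡ 4 (mod 115).
So g(0) = g(5) while 0 ≠ 5, thus g is not injective, hence not bijective.
Since g is not bijective, we find the least positive k with g(k) = g(0): this means 92k ≡ 0 (mod 115), i.e. 115 ∣ 92k. Since gcd(92, 115) = 23, dividing through by 23 this holds exactly when 5 ∣ 4k, and as gcd(4, 5) = 1, exactly when 5 ∣ k.
The smallest positive such k is 5.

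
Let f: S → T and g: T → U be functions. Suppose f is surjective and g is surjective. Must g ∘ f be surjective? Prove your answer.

Let c ∈ U. Since g is surjective, there is b ∈ T with g(b) = c. Since f is surjective, there is a ∈ S with f(a) = b.
Then (g ∘ f)(a) = g(b) = c. Therefore g ∘ f is surjective.

surjective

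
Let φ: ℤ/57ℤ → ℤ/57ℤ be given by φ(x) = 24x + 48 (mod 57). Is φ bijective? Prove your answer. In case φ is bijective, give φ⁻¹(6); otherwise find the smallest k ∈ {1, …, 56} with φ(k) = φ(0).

19

By definition, φ is injective when φ(s) = φ(t) forces s = t.
We have gcd(24, 57) = 3 > 1. Taking s = 0 and t = 19: φ(0) = 48 and φ(19) = 24·19 + 48 = 504 ≡ 48 (mod 57).
So φ(0) = φ(19) while 0 ≠ 19, so φ is not injective, hence not bijective.
Since φ is not bijective, we find the least positive k with φ(k) = φ(0): this means 24k ≡ 0 (mod 57), i.e. 57 ∣ 24k. Since gcd(24, 57) = 3, dividing through by 3 this holds exactly when 19 ∣ 8k, and as gcd(8, 19) = 1, exactly when 19 ∣ k.
The smallest positive such k is 19.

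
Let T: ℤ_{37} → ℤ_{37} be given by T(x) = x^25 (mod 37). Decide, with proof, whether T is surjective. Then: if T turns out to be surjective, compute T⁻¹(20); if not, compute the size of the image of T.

2

Since 37 is prime, the nonzero elements of ℤ_{37} form a cyclic group of order 36.
As gcd(25, 36) = 1, raising to the 25th power is a bijection on this group: if u^25 ≡ v^25 then (uv^{−1})^25 = 1, and the only element of order dividing gcd(25, 36) = 1 is 1, so u = v.
With T(0) = 0 this makes T injective on all of ℤ_{37}, hence bijective (finite equal-size domain and codomain). In particular T is surjective.
Since T is surjective, we find the preimage of 20. The inverse of x ↦ x^25 on (ℤ_{37})^× is x ↦ x^13, because 25·13 = 325 = 9·36 + 1 ≡ 1 (mod 36) and x^{36} = 1 for x ≠ 0 (Fermat). So T⁻¹(20) = 20^13 mod 37.
Repeated squaring mod 37: 20^1 ≡ 20, 20^2 ≡ 20² = 400 ≡ 30, 20^4 ≡ 30² = 900 ≡ 12, 20^8 ≡ 12² = 144 ≡ 33. Since 13 = 8 + 4 + 1, 20^13 ≡ 33·12·20: 33·12 = 396 ≡ 26, then 26·20 = 520 ≡ 2. So 20^13 ≡ 2 (mod 37).
Hence T⁻¹(20) = 2.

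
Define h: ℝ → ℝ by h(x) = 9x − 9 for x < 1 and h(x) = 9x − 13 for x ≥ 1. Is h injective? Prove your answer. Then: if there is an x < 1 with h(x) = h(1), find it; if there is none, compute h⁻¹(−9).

5/9

Both pieces are strictly increasing (slopes 9 and 9), so each is injective on its own interval.
The left piece maps (−∞, 1) onto (−∞, 0); the right piece maps [1, ∞) onto [−4, ∞).
These images overlap. In particular h(1) = −4 (right piece), and solving 9x − 9 = −4 on the left piece gives x = 5/9 < 1.
So h(5/9) = h(1) with 5/9 ≠ 1, and h is not injective. This x = 5/9 is the requested value below 1.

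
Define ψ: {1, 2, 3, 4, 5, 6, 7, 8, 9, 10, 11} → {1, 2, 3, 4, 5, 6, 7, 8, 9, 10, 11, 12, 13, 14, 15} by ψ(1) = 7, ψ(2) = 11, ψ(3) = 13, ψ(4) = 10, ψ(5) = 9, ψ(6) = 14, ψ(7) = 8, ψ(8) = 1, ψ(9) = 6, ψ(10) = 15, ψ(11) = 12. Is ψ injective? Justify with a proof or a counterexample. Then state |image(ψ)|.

The values ψ(1), …, ψ(11) are 7, 11, 13, 10, 9, 14, 8, 1, 6, 15, 12 — all distinct.
So ψ(u) = ψ(v) only when u = v, and ψ is injective.
The image of ψ is {1, 6, 7, 8, 9, 10, 11, 12, 13, 14, 15}, which has 11 elements.

11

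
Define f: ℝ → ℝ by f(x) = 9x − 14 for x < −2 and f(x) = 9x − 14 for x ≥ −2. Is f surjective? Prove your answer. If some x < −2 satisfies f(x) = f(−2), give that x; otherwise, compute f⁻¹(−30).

Both pieces are strictly increasing (slopes 9 and 9), so each is injective on its own interval.
The left piece maps (−∞, −2) onto (−∞, −32); the right piece maps [−2, ∞) onto [−32, ∞).
These images together cover ℝ, so f is surjective.
Because the two images are disjoint, no x < −2 has f(x) = f(−2), so we compute f⁻¹(−30): −30 lies in [−32, ∞), so solve 9x − 14 = −30: x = (−30 + 14)/9 = −16/9.

-16/9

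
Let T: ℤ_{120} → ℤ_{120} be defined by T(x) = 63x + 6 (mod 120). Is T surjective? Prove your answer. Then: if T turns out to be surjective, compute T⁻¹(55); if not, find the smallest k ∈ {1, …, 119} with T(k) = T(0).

40

Recall: surjectivity means every element of the codomain has a preimage under T.
Since gcd(63, 120) = 3, we have 63x ≡ 0 (mod 3) for all x, so T(x) ≡ 0 (mod 3).
But 1 ≢ 0 (mod 3), so 1 ∈ ℤ_{120} has no preimage. Therefore T is not surjective.
Since T is not surjective, we find the least positive k with T(k) = T(0): this means 63k ≡ 0 (mod 120), i.e. 120 ∣ 63k. Since gcd(63, 120) = 3, dividing through by 3 this holds exactly when 40 ∣ 21k, and as gcd(21, 40) = 1, exactly when 40 ∣ k.
The smallest positive such k is 40.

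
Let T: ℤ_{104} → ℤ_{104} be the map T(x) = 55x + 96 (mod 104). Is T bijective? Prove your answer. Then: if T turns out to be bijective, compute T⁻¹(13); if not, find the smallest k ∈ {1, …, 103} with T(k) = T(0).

Suppose T(x_1) = T(x_2) in ℤ_{104}. Then 55x_1 + 96 ≡ 55x_2 + 96 (mod 104), hence 55(x_1 − x_2) ≡ 0 (mod 104).
Since gcd(55, 104) = 1, 55 is invertible modulo 104, thus x_1 − x_2 ≡ 0 (mod 104), i.e. x_1 = x_2.
We now compute 55⁻¹ mod 104 explicitly. Euclid's algorithm: 104 = 1·55 + 49, 55 = 1·49 + 6, 49 = 8·6 + 1; back-substituting gives 1 = 87·55 − 46·104, so 55⁻¹ ≡ 87 (mod 104).
For any y ∈ ℤ_{104}, x = 87(y − 96) mod 104 satisfies T(x) = 55·87(y − 96) + 96 ≡ y (since 55·87 ≡ 1 mod 104). So every y has a preimage.
Thus T is bijective.
Since T is bijective, we compute T⁻¹(13): solve 55x + 96 ≡ 13 (mod 104), i.e. 55x ≡ 21 (mod 104).
Multiplying by 55⁻¹ = 87 gives x ≡ 87·21 = 1827 = 17·104 + 59 ≡ 59 (mod 104).
Check: T(59) = 55·59 + 96 = 3341 = 32·104 + 13 ≡ 13 (mod 104).

59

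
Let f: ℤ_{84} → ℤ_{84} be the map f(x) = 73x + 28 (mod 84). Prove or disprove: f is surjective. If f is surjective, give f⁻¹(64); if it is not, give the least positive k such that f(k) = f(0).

12

By definition, f is surjective if every y in the codomain equals f(x) for some x in the domain.
Since gcd(73, 84) = 1, 73 is invertible modulo 84. Euclid's algorithm: 84 = 1·73 + 11, 73 = 6·11 + 7, 11 = 1·7 + 4, 7 = 1·4 + 3, 4 = 1·3 + 1; back-substituting gives 1 = 61·73 − 53·84, so 73⁻¹ ≡ 61 (mod 84).
For any y ∈ ℤ_{84}, x = 61(y − 28) mod 84 satisfies f(x) = 73·61(y − 28) + 28 ≡ y (since 73·61 ≡ 1 mod 84). So every y has a preimage.
Thus f is surjective.
Since f is surjective, we compute f⁻¹(64): solve 73x + 28 ≡ 64 (mod 84), i.e. 73x ≡ 36 (mod 84).
Multiplying by 73⁻¹ = 61 gives x ≡ 61·36 = 2196 = 26·84 + 12 ≡ 12 (mod 84).
Check: f(12) = 73·12 + 28 = 904 = 10·84 + 64 ≡ 64 (mod 84).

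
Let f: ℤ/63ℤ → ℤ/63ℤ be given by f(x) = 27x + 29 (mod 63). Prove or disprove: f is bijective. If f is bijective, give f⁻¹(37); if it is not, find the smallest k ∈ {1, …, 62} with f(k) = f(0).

We have gcd(27, 63) = 9 > 1. Taking a = 0 and b = 7: f(0) = 29 and f(7) = 27·7 + 29 = 218 ≡ 29 (mod 63).
So f(0) = f(7) while 0 ≠ 7, hence f is not injective, hence not bijective.
Since f is not bijective, we find the least positive k with f(k) = f(0): this means 27k ≡ 0 (mod 63), i.e. 63 ∣ 27k. Since gcd(27, 63) = 9, dividing through by 9 this holds exactly when 7 ∣ 3k, and as gcd(3, 7) = 1, exactly when 7 ∣ k.
The smallest positive such k is 7.

7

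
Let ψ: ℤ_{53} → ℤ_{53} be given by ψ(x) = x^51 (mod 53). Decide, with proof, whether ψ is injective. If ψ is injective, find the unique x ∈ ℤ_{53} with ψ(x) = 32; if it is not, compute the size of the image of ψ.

Since 53 is prime, the nonzero elements of ℤ_{53} form a cyclic group of order 52.
As gcd(51, 52) = 1, raising to the 51st power is a bijection on this group: if a^51 ≡ b^51 then (ab^{−1})^51 = 1, and the only element of order dividing gcd(51, 52) = 1 is 1, so a = b.
With ψ(0) = 0 this makes ψ injective on all of ℤ_{53}, hence bijective (finite equal-size domain and codomain). In particular ψ is injective.
Since ψ is injective, we find the preimage of 32. The inverse of x ↦ x^51 on (ℤ_{53})^× is x ↦ x^51, because 51·51 = 2601 = 50·52 + 1 ≡ 1 (mod 52) and x^{52} = 1 for x ≠ 0 (Fermat). So ψ⁻¹(32) = 32^51 mod 53.
Repeated squaring mod 53: 32^1 ≡ 32, 32^2 ≡ 32² = 1024 ≡ 17, 32^4 ≡ 17² = 289 ≡ 24, 32^8 ≡ 24² = 576 ≡ 46, 32^16 ≡ 46² = 2116 ≡ 49, 32^32 ≡ 49² = 2401 ≡ 16. Since 51 = 32 + 16 + 2 + 1, 32^51 ≡ 16·49·17·32: 16·49 = 784 ≡ 42, then 42·17 = 714 ≡ 25, then 25·32 = 800 ≡ 5. So 32^51 ≡ 5 (mod 53).
Hence ψ⁻¹(32) = 5.

5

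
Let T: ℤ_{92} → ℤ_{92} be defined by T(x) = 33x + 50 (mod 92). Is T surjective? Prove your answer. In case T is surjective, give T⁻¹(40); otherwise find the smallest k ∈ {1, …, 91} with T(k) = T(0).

Since gcd(33, 92) = 1, 33 is invertible modulo 92. Euclid's algorithm: 92 = 2·33 + 26, 33 = 1·26 + 7, 26 = 3·7 + 5, 7 = 1·5 + 2, 5 = 2·2 + 1; back-substituting gives 1 = 53·33 − 19·92, so 33⁻¹ ≡ 53 (mod 92).
For any y ∈ ℤ_{92}, x = 53(y − 50) mod 92 satisfies T(x) = 33·53(y − 50) + 50 ≡ y (since 33·53 ≡ 1 mod 92). So every y has a preimage.
Hence T is surjective.
Since T is surjective, we compute T⁻¹(40): solve 33x + 50 ≡ 40 (mod 92), i.e. 33x ≡ 82 (mod 92).
Multiplying by 33⁻¹ = 53 gives x ≡ 53·82 = 4346 = 47·92 + 22 ≡ 22 (mod 92).
Check: T(22) = 33·22 + 50 = 776 = 8·92 + 40 ≡ 40 (mod 92).

22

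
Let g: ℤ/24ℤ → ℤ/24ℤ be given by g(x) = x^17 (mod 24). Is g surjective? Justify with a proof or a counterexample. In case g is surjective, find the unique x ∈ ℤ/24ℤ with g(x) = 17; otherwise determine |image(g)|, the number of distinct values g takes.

g(0) = 0^17 = 0.
g(6): Repeated squaring mod 24: 6^1 ≡ 6, 6^2 ≡ 6² = 36 ≡ 12, 6^4 ≡ 12² = 144 ≡ 0, 6^8 ≡ 0² = 0, 6^16 ≡ 0² = 0. Since 17 = 16 + 1, 6^17 ≡ 0·6: 0·6 = 0. So 6^17 ≡ 0 (mod 24).
So g(0) = g(6) = 0 while 0 ≠ 6, thus g is not injective.
A non-injective map from the 24-element set ℤ/24ℤ to itself takes at most 23 distinct values, so it cannot be surjective. Thus g is not surjective.
Since g is not surjective, we determine |image(g)|. Computing x^17 mod 24 for each x (by repeated squaring, reducing mod 24 at every step), the values g(0), g(1), …, g(23) are: 0, 1, 8, 3, 16, 5, 0, 7, 8, 9, 16, 11, 0, 13, 8, 15, 16, 17, 0, 19, 8, 21, 16, 23.
The distinct values are {0, 1, 3, 5, 7, 8, 9, 11, 13, 15, 16, 17, 19, 21, 23}; there are 15 of them.

15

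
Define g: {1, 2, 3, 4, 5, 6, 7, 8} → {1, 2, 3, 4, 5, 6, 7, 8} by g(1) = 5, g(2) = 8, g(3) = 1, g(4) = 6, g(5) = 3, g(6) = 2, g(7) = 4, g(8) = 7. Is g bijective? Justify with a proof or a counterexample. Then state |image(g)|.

8

The values 5, 8, 1, 6, 3, 2, 4, 7 are a permutation of {1, 2, 3, 4, 5, 6, 7, 8}: each element appears exactly once.
So g is injective and surjective, hence bijective.
The image of g is {1, 2, 3, 4, 5, 6, 7, 8}, which has 8 elements.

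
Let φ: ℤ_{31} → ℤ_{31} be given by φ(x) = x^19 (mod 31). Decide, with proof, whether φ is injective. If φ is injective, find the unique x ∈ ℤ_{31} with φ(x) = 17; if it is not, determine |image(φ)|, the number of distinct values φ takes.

24

Since 31 is prime, the nonzero elements of ℤ_{31} form a cyclic group of order 30.
As gcd(19, 30) = 1, raising to the 19th power is a bijection on this group: if a^19 ≡ b^19 then (ab^{−1})^19 = 1, and the only element of order dividing gcd(19, 30) = 1 is 1, so a = b.
With φ(0) = 0 this makes φ injective on all of ℤ_{31}, hence bijective (finite equal-size domain and codomain). In particular φ is injective.
Since φ is injective, we find the preimage of 17. The inverse of x ↦ x^19 on (ℤ_{31})^× is x ↦ x^19, because 19·19 = 361 = 12·30 + 1 ≡ 1 (mod 30) and x^{30} = 1 for x ≠ 0 (Fermat). So φ⁻¹(17) = 17^19 mod 31.
Repeated squaring mod 31: 17^1 ≡ 17, 17^2 ≡ 17² = 289 ≡ 10, 17^4 ≡ 10² = 100 ≡ 7, 17^8 ≡ 7² = 49 ≡ 18, 17^16 ≡ 18² = 324 ≡ 14. Since 19 = 16 + 2 + 1, 17^19 ≡ 14·10·17: 14·10 = 140 ≡ 16, then 16·17 = 272 ≡ 24. So 17^19 ≡ 24 (mod 31).
Hence φ⁻¹(17) = 24.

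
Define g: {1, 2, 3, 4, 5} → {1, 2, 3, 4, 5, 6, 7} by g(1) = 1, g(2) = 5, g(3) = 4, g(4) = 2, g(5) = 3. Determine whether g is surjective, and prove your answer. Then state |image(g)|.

5

No element maps to 6, so g is not surjective.
The image of g is {1, 2, 3, 4, 5}, which has 5 elements.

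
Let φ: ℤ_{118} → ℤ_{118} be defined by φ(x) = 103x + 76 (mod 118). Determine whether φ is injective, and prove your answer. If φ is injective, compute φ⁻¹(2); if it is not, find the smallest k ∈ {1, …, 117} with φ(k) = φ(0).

60

Suppose φ(a) = φ(b) in ℤ_{118}. Then 103a + 76 ≡ 103b + 76 (mod 118), so 103(a − b) ≡ 0 (mod 118).
Since gcd(103, 118) = 1, 103 is invertible modulo 118, thus a − b ≡ 0 (mod 118), i.e. a = b.
Thus φ is injective.
We now compute 103⁻¹ mod 118 explicitly. Euclid's algorithm: 118 = 1·103 + 15, 103 = 6·15 + 13, 15 = 1·13 + 2, 13 = 6·2 + 1; back-substituting gives 1 = 55·103 − 48·118, so 103⁻¹ ≡ 55 (mod 118).
Since φ is injective, we find φ⁻¹(2): we need 103x ≡ 2 − 76 ≡ 44 (mod 118). Using 103⁻¹ = 55: x ≡ 55·44 = 2420 = 20·118 + 60, so x = 60.
Check: φ(60) = 103·60 + 76 = 6256 = 53·118 + 2 ≡ 2 (mod 118).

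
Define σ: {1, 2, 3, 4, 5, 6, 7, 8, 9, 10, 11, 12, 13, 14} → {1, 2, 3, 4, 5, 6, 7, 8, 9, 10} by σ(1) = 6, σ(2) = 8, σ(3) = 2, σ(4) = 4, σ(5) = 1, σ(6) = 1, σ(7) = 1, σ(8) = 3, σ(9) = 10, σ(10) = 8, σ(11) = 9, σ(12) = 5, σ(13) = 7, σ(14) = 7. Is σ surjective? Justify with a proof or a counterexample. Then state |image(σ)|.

Every element of the codomain has a preimage: 1 = σ(5), 2 = σ(3), 3 = σ(8), 4 = σ(4), 5 = σ(12), 6 = σ(1), 7 = σ(13), 8 = σ(2), 9 = σ(11), 10 = σ(9).
Hence σ is surjective.
The image of σ is {1, 2, 3, 4, 5, 6, 7, 8, 9, 10}, which has 10 elements.

10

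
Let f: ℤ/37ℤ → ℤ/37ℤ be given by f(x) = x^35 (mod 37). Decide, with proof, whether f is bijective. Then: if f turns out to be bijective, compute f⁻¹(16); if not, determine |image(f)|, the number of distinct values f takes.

7

Since 37 is prime, the nonzero elements of ℤ/37ℤ form a cyclic group of order 36.
As gcd(35, 36) = 1, raising to the 35th power is a bijection on this group: if x_1^35 ≡ x_2^35 then (x_1x_2^{−1})^35 = 1, and the only element of order dividing gcd(35, 36) = 1 is 1, so x_1 = x_2.
With f(0) = 0 this makes f injective on all of ℤ/37ℤ, hence bijective (finite equal-size domain and codomain). In particular f is bijective.
Since f is bijective, we find the preimage of 16. The inverse of x ↦ x^35 on (ℤ/37ℤ)^× is x ↦ x^35, because 35·35 = 1225 = 34·36 + 1 ≡ 1 (mod 36) and x^{36} = 1 for x ≠ 0 (Fermat). So f⁻¹(16) = 16^35 mod 37.
Repeated squaring mod 37: 16^1 ≡ 16, 16^2 ≡ 16² = 256 ≡ 34, 16^4 ≡ 34² = 1156 ≡ 9, 16^8 ≡ 9² = 81 ≡ 7, 16^16 ≡ 7² = 49 ≡ 12, 16^32 ≡ 12² = 144 ≡ 33. Since 35 = 32 + 2 + 1, 16^35 ≡ 33·34·16: 33·34 = 1122 ≡ 12, then 12·16 = 192 ≡ 7. So 16^35 ≡ 7 (mod 37).
Hence f⁻¹(16) = 7.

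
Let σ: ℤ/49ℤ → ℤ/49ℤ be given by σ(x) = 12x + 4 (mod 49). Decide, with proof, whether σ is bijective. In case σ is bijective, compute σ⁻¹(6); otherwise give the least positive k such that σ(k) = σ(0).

41

By definition, σ is injective if σ(u) = σ(v) implies u = v.
Suppose σ(u) = σ(v) in ℤ/49ℤ. Then 12u + 4 ≡ 12v + 4 (mod 49), hence 12(u − v) ≡ 0 (mod 49).
Since gcd(12, 49) = 1, 12 is invertible modulo 49, therefore u − v ≡ 0 (mod 49), i.e. u = v.
We now compute 12⁻¹ mod 49 explicitly. Euclid's algorithm: 49 = 4·12 + 1; back-substituting gives 1 = 45·12 − 11·49, so 12⁻¹ ≡ 45 (mod 49).
Then y ↦ 45(y − 4) is a two-sided inverse to σ, so every y ∈ ℤ/49ℤ has a preimage.
Therefore σ is bijective.
Since σ is bijective, we compute σ⁻¹(6): solve 12x + 4 ≡ 6 (mod 49), i.e. 12x ≡ 2 (mod 49).
Multiplying by 12⁻¹ = 45 gives x ≡ 45·2 = 90 = 1·49 + 41 ≡ 41 (mod 49).
Check: σ(41) = 12·41 + 4 = 496 = 10·49 + 6 ≡ 6 (mod 49).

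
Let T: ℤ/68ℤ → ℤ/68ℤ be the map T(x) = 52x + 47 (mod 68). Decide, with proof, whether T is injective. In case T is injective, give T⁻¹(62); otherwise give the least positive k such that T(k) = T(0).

By definition, injectivity means: for all s, t in the domain, T(s) = T(t) implies s = t.
We have gcd(52, 68) = 4 > 1. Taking s = 0 and t = 17: T(0) = 47 and T(17) = 52·17 + 47 = 931 ≡ 47 (mod 68).
So T(0) = T(17) while 0 ≠ 17, so T is not injective.
Since T is not injective, we find the least positive k with T(k) = T(0): this means 52k ≡ 0 (mod 68), i.e. 68 ∣ 52k. Since gcd(52, 68) = 4, dividing through by 4 this holds exactly when 17 ∣ 13k, and as gcd(13, 17) = 1, exactly when 17 ∣ k.
The smallest positive such k is 17.

17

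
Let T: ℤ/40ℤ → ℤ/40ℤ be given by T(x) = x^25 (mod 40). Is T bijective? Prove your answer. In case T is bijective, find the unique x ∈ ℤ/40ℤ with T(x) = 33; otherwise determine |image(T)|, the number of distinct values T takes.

25

T(0) = 0^25 = 0.
T(10): Repeated squaring mod 40: 10^1 ≡ 10, 10^2 ≡ 10² = 100 ≡ 20, 10^4 ≡ 20² = 400 ≡ 0, 10^8 ≡ 0² = 0, 10^16 ≡ 0² = 0. Since 25 = 16 + 8 + 1, 10^25 ≡ 0·0·10: 0·0 = 0, then 0·10 = 0. So 10^25 ≡ 0 (mod 40).
So T(0) = T(10) = 0 while 0 ≠ 10, thus T is not injective, hence not bijective.
Since T is not bijective, we determine |image(T)|. Computing x^25 mod 40 for each x (by repeated squaring, reducing mod 40 at every step), the values T(0), T(1), …, T(39) are: 0, 1, 32, 3, 24, 5, 16, 7, 8, 9, 0, 11, 32, 13, 24, 15, 16, 17, 8, 19, 0, 21, 32, 23, 24, 25, 16, 27, 8, 29, 0, 31, 32, 33, 24, 35, 16, 37, 8, 39.
The distinct values are {0, 1, 3, 5, 7, 8, 9, 11, 13, 15, 16, 17, 19, 21, 23, 24, 25, 27, 29, 31, 32, 33, 35, 37, 39}; there are 25 of them.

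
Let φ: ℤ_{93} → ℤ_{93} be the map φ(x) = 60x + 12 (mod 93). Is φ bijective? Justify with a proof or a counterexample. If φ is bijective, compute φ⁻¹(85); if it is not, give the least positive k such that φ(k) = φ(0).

31

We have gcd(60, 93) = 3 > 1. Taking u = 0 and v = 31: φ(0) = 12 and φ(31) = 60·31 + 12 = 1872 ≡ 12 (mod 93).
So φ(0) = φ(31) while 0 ≠ 31, thus φ is not injective, hence not bijective.
Since φ is not bijective, we find the least positive k with φ(k) = φ(0): this means 60k ≡ 0 (mod 93), i.e. 93 ∣ 60k. Since gcd(60, 93) = 3, dividing through by 3 this holds exactly when 31 ∣ 20k, and as gcd(20, 31) = 1, exactly when 31 ∣ k.
The smallest positive such k is 31.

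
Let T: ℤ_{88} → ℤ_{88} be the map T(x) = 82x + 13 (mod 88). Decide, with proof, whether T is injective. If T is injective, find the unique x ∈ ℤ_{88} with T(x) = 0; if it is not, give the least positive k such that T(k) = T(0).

44

We have gcd(82, 88) = 2 > 1. Taking s = 0 and t = 44: T(0) = 13 and T(44) = 82·44 + 13 = 3621 ≡ 13 (mod 88).
So T(0) = T(44) while 0 ≠ 44, thus T is not injective.
Since T is not injective, we find the least positive k with T(k) = T(0): this means 82k ≡ 0 (mod 88), i.e. 88 ∣ 82k. Since gcd(82, 88) = 2, dividing through by 2 this holds exactly when 44 ∣ 41k, and as gcd(41, 44) = 1, exactly when 44 ∣ k.
The smallest positive such k is 44.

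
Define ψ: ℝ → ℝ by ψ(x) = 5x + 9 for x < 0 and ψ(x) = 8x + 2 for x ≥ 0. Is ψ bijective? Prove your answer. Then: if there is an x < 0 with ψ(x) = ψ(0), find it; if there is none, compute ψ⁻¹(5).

Both pieces are strictly increasing (slopes 5 and 8), so each is injective on its own interval.
The left piece maps (−∞, 0) onto (−∞, 9); the right piece maps [0, ∞) onto [2, ∞).
These images overlap. In particular ψ(0) = 2 (right piece), and solving 5x + 9 = 2 on the left piece gives x = −7/5 < 0.
So ψ(−7/5) = ψ(0) with −7/5 ≠ 0, and ψ is not injective, hence not bijective. This x = −7/5 is the requested value below 0.

-7/5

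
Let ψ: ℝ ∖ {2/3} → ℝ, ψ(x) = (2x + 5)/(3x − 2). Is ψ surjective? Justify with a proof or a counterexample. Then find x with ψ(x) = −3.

1/11

If ψ(x) = 2/3, cross-multiplying gives 3(2x + 5) = 2(3x − 2), which simplifies to 15 = −4 — false.  So 2/3 has no preimage and ψ is not surjective.
Solving ψ(x) = −3: cross-multiplying gives 2x + 5 = −3(3x − 2), which rearranges to 11x = 1, so x = 1/11.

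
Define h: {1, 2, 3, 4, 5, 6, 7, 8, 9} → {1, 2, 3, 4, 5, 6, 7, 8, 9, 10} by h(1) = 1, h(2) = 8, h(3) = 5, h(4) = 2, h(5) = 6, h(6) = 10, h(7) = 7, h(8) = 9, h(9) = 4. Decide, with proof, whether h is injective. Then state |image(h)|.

9

The values h(1), …, h(9) are 1, 8, 5, 2, 6, 10, 7, 9, 4 — all distinct.
So h(x_1) = h(x_2) only when x_1 = x_2, and h is injective.
The image of h is {1, 2, 4, 5, 6, 7, 8, 9, 10}, which has 9 elements.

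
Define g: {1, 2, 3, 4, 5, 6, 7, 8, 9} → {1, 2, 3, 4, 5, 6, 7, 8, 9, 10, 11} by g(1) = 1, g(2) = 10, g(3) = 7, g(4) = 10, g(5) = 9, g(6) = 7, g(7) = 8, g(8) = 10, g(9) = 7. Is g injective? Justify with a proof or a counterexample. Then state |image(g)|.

5

g(2) = 10 = g(4) with 2 ≠ 4, so g is not injective.
The image of g is {1, 7, 8, 9, 10}, which has 5 elements.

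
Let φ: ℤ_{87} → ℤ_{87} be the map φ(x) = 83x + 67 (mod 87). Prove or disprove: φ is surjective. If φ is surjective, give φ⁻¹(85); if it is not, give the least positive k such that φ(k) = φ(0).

By definition, φ is surjective if every y in the codomain equals φ(x) for some x in the domain.
Since gcd(83, 87) = 1, 83 is invertible modulo 87. Euclid's algorithm: 87 = 1·83 + 4, 83 = 20·4 + 3, 4 = 1·3 + 1; back-substituting gives 1 = 65·83 − 62·87, so 83⁻¹ ≡ 65 (mod 87).
For any y ∈ ℤ_{87}, x = 65(y − 67) mod 87 satisfies φ(x) = 83·65(y − 67) + 67 ≡ y (since 83·65 ≡ 1 mod 87). So every y has a preimage.
Thus φ is surjective.
Since φ is surjective, we compute φ⁻¹(85): solve 83x + 67 ≡ 85 (mod 87), i.e. 83x ≡ 18 (mod 87).
Multiplying by 83⁻¹ = 65 gives x ≡ 65·18 = 1170 = 13·87 + 39 ≡ 39 (mod 87).
Check: φ(39) = 83·39 + 67 = 3304 = 37·87 + 85 ≡ 85 (mod 87).

39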